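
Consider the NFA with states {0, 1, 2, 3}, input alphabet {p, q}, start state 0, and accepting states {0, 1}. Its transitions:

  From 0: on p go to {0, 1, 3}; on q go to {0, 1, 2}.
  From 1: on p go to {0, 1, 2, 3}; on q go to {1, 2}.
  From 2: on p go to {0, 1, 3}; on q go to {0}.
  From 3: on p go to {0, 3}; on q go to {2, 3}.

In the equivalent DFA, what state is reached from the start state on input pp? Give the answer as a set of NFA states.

Start: {0}.
δ(0,p) = {0, 1, 3}.
Union: {0, 1, 3}.
After p: {0, 1, 3}.
δ(0,p) = {0, 1, 3}; δ(1,p) = {0, 1, 2, 3}; δ(3,p) = {0, 3}.
Union: {0, 1, 2, 3}.
After p: {0, 1, 2, 3}.

{0, 1, 2, 3}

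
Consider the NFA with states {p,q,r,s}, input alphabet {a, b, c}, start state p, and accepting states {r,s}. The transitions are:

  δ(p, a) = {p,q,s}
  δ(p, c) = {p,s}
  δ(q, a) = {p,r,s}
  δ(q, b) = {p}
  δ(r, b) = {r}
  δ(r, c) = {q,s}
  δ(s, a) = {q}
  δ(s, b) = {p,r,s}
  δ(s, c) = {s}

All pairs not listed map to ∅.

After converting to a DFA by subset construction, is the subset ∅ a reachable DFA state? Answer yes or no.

yes

Start state of the DFA: {p}.
{p} --a--> {p,q,s}  [new]
{p} --b--> ∅  [new]
{p} --c--> {p,s}  [new]
{p,q,s} --a--> {p,q,r,s}  [new]
{p,q,s} --b--> {p,r,s}  [new]
{p,q,s} --c--> {p,s}  [seen]
∅ --a--> ∅  [seen]
∅ --b--> ∅  [seen]
∅ --c--> ∅  [seen]
{p,s} --a--> {p,q,s}  [seen]
{p,s} --b--> {p,r,s}  [seen]
{p,s} --c--> {p,s}  [seen]
{p,q,r,s} --a--> {p,q,r,s}  [seen]
{p,q,r,s} --b--> {p,r,s}  [seen]
{p,q,r,s} --c--> {p,q,s}  [seen]
{p,r,s} --a--> {p,q,s}  [seen]
{p,r,s} --b--> {p,r,s}  [seen]
{p,r,s} --c--> {p,q,s}  [seen]
Reachable DFA states: {p}, {p,q,s}, ∅, {p,s}, {p,q,r,s}, {p,r,s}.
∅ is among them.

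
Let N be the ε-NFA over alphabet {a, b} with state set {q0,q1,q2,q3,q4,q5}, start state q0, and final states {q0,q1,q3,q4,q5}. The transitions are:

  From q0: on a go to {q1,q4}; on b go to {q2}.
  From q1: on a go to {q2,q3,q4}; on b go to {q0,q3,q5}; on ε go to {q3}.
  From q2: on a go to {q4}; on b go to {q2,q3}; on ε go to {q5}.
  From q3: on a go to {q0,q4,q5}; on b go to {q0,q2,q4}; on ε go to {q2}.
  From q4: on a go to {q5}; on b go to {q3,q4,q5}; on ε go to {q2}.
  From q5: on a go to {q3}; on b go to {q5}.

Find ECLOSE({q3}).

{q2,q3,q5}

Begin with {q3}.
q3 →ε {q2}; add q2.
q2 →ε {q5}; add q5.
ε-closure = {q2,q3,q5}.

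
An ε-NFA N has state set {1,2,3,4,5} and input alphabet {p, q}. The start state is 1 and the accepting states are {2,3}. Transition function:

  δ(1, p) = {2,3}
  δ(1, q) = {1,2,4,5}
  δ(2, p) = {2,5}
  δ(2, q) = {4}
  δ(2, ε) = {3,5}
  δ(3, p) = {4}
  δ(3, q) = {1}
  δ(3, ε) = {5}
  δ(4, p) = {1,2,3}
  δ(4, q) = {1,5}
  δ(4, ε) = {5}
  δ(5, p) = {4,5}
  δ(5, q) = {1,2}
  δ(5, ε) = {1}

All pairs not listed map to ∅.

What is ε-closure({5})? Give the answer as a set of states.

{1,5}

Begin with {5}.
5 →ε {1}; add 1.
ε-closure = {1,5}.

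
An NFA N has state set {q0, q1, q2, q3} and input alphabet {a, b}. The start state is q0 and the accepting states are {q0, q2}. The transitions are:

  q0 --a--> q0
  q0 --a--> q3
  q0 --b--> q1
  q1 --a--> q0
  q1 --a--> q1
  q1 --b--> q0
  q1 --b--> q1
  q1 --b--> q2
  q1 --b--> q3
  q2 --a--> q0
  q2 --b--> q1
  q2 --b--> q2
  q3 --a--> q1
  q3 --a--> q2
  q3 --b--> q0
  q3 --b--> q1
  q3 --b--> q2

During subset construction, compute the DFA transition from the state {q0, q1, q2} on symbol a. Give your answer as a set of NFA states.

δ(q0,a) = {q0, q3}; δ(q1,a) = {q0, q1}; δ(q2,a) = {q0}.
Union: {q0, q1, q3}.

{q0, q1, q3}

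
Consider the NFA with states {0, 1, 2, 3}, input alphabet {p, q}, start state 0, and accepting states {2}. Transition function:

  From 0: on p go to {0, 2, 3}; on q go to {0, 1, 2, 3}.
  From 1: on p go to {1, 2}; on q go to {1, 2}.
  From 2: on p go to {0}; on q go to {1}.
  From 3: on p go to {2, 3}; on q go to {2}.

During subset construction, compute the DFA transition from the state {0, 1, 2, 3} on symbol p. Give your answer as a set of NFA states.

{0, 1, 2, 3}

δ(0,p) = {0, 2, 3}; δ(1,p) = {1, 2}; δ(2,p) = {0}; δ(3,p) = {2, 3}.
Union: {0, 1, 2, 3}.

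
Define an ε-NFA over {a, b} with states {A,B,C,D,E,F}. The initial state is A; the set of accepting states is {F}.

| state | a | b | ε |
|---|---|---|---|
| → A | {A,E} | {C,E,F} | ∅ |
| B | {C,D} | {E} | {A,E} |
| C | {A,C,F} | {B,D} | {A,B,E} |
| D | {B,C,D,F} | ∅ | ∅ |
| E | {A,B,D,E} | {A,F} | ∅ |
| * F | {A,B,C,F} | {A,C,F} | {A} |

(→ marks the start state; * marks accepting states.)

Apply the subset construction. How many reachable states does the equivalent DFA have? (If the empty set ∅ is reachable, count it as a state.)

5

Start state of the DFA: {A} (ε-closure of the NFA start).
{A} --a--> {A,E}  [new]
{A} --b--> {A,B,C,E,F}  [new]
{A,E} --a--> {A,B,D,E}  [new]
{A,E} --b--> {A,B,C,E,F}  [seen]
{A,B,C,E,F} --a--> {A,B,C,D,E,F}  [new]
{A,B,C,E,F} --b--> {A,B,C,D,E,F}  [seen]
{A,B,D,E} --a--> {A,B,C,D,E,F}  [seen]
{A,B,D,E} --b--> {A,B,C,E,F}  [seen]
{A,B,C,D,E,F} --a--> {A,B,C,D,E,F}  [seen]
{A,B,C,D,E,F} --b--> {A,B,C,D,E,F}  [seen]
Reachable DFA states: {A}, {A,E}, {A,B,C,E,F}, {A,B,D,E}, {A,B,C,D,E,F}.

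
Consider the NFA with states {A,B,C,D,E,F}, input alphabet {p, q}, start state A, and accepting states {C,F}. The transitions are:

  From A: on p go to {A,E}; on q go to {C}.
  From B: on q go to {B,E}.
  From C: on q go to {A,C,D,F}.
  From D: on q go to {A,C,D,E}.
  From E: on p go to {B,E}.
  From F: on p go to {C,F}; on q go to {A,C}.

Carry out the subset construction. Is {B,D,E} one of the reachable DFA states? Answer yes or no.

no

Start state of the DFA: {A}.
{A} --p--> {A,E}  [new]
{A} --q--> {C}  [new]
{A,E} --p--> {A,B,E}  [new]
{A,E} --q--> {C}  [seen]
{C} --p--> ∅  [new]
{C} --q--> {A,C,D,F}  [new]
{A,B,E} --p--> {A,B,E}  [seen]
{A,B,E} --q--> {B,C,E}  [new]
∅ --p--> ∅  [seen]
∅ --q--> ∅  [seen]
{A,C,D,F} --p--> {A,C,E,F}  [new]
{A,C,D,F} --q--> {A,C,D,E,F}  [new]
{B,C,E} --p--> {B,E}  [new]
{B,C,E} --q--> {A,B,C,D,E,F}  [new]
{A,C,E,F} --p--> {A,B,C,E,F}  [new]
{A,C,E,F} --q--> {A,C,D,F}  [seen]
{A,C,D,E,F} --p--> {A,B,C,E,F}  [seen]
{A,C,D,E,F} --q--> {A,C,D,E,F}  [seen]
{B,E} --p--> {B,E}  [seen]
{B,E} --q--> {B,E}  [seen]
{A,B,C,D,E,F} --p--> {A,B,C,E,F}  [seen]
{A,B,C,D,E,F} --q--> {A,B,C,D,E,F}  [seen]
{A,B,C,E,F} --p--> {A,B,C,E,F}  [seen]
{A,B,C,E,F} --q--> {A,B,C,D,E,F}  [seen]
Reachable DFA states: {A}, {A,E}, {C}, {A,B,E}, ∅, {A,C,D,F}, {B,C,E}, {A,C,E,F}, {A,C,D,E,F}, {B,E}, {A,B,C,D,E,F}, {A,B,C,E,F}.
{B,D,E} is not among them.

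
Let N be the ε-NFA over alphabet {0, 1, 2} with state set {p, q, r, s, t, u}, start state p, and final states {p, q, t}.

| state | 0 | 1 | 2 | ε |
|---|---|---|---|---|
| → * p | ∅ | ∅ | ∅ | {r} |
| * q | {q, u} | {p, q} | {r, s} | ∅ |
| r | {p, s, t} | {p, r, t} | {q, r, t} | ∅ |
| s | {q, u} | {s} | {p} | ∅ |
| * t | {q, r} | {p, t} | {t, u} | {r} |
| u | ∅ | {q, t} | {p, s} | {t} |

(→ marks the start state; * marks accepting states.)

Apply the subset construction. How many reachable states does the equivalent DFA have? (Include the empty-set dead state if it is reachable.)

Start state of the DFA: {p, r} (ε-closure of the NFA start).
{p, r} --0--> {p, r, s, t}  [new]
{p, r} --1--> {p, r, t}  [new]
{p, r} --2--> {q, r, t}  [new]
{p, r, s, t} --0--> {p, q, r, s, t, u}  [new]
{p, r, s, t} --1--> {p, r, s, t}  [seen]
{p, r, s, t} --2--> {p, q, r, t, u}  [new]
{p, r, t} --0--> {p, q, r, s, t}  [new]
{p, r, t} --1--> {p, r, t}  [seen]
{p, r, t} --2--> {q, r, t, u}  [new]
{q, r, t} --0--> {p, q, r, s, t, u}  [seen]
{q, r, t} --1--> {p, q, r, t}  [new]
{q, r, t} --2--> {q, r, s, t, u}  [new]
{p, q, r, s, t, u} --0--> {p, q, r, s, t, u}  [seen]
{p, q, r, s, t, u} --1--> {p, q, r, s, t}  [seen]
{p, q, r, s, t, u} --2--> {p, q, r, s, t, u}  [seen]
{p, q, r, t, u} --0--> {p, q, r, s, t, u}  [seen]
{p, q, r, t, u} --1--> {p, q, r, t}  [seen]
{p, q, r, t, u} --2--> {p, q, r, s, t, u}  [seen]
{p, q, r, s, t} --0--> {p, q, r, s, t, u}  [seen]
{p, q, r, s, t} --1--> {p, q, r, s, t}  [seen]
{p, q, r, s, t} --2--> {p, q, r, s, t, u}  [seen]
{q, r, t, u} --0--> {p, q, r, s, t, u}  [seen]
{q, r, t, u} --1--> {p, q, r, t}  [seen]
{q, r, t, u} --2--> {p, q, r, s, t, u}  [seen]
{p, q, r, t} --0--> {p, q, r, s, t, u}  [seen]
{p, q, r, t} --1--> {p, q, r, t}  [seen]
{p, q, r, t} --2--> {q, r, s, t, u}  [seen]
{q, r, s, t, u} --0--> {p, q, r, s, t, u}  [seen]
{q, r, s, t, u} --1--> {p, q, r, s, t}  [seen]
{q, r, s, t, u} --2--> {p, q, r, s, t, u}  [seen]
Reachable DFA states: {p, r}, {p, r, s, t}, {p, r, t}, {q, r, t}, {p, q, r, s, t, u}, {p, q, r, t, u}, {p, q, r, s, t}, {q, r, t, u}, {p, q, r, t}, {q, r, s, t, u}.

10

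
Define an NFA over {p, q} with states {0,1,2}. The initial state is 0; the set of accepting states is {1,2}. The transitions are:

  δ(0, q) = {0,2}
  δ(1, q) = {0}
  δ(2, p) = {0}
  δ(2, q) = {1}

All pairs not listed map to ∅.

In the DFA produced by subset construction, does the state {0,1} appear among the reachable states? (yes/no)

Start state of the DFA: {0}.
{0} --p--> ∅  [new]
{0} --q--> {0,2}  [new]
∅ --p--> ∅  [seen]
∅ --q--> ∅  [seen]
{0,2} --p--> {0}  [seen]
{0,2} --q--> {0,1,2}  [new]
{0,1,2} --p--> {0}  [seen]
{0,1,2} --q--> {0,1,2}  [seen]
Reachable DFA states: {0}, ∅, {0,2}, {0,1,2}.
{0,1} is not among them.

no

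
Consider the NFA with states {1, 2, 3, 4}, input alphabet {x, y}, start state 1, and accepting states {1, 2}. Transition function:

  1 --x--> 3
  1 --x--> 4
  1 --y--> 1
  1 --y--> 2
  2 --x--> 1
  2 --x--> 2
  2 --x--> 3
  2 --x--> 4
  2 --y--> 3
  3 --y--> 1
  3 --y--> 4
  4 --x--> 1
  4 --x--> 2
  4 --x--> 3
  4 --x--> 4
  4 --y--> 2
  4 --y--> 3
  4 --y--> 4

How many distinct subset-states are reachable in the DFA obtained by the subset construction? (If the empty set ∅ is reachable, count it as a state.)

Start state of the DFA: {1}.
{1} --x--> {3, 4}  [new]
{1} --y--> {1, 2}  [new]
{3, 4} --x--> {1, 2, 3, 4}  [new]
{3, 4} --y--> {1, 2, 3, 4}  [seen]
{1, 2} --x--> {1, 2, 3, 4}  [seen]
{1, 2} --y--> {1, 2, 3}  [new]
{1, 2, 3, 4} --x--> {1, 2, 3, 4}  [seen]
{1, 2, 3, 4} --y--> {1, 2, 3, 4}  [seen]
{1, 2, 3} --x--> {1, 2, 3, 4}  [seen]
{1, 2, 3} --y--> {1, 2, 3, 4}  [seen]
Reachable DFA states: {1}, {3, 4}, {1, 2}, {1, 2, 3, 4}, {1, 2, 3}.

5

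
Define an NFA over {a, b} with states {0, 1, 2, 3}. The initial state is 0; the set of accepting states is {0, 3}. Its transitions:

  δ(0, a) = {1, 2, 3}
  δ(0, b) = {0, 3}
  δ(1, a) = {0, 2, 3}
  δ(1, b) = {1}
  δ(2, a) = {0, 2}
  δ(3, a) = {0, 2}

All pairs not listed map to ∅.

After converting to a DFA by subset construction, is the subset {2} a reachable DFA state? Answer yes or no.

no

Start state of the DFA: {0}.
{0} --a--> {1, 2, 3}  [new]
{0} --b--> {0, 3}  [new]
{1, 2, 3} --a--> {0, 2, 3}  [new]
{1, 2, 3} --b--> {1}  [new]
{0, 3} --a--> {0, 1, 2, 3}  [new]
{0, 3} --b--> {0, 3}  [seen]
{0, 2, 3} --a--> {0, 1, 2, 3}  [seen]
{0, 2, 3} --b--> {0, 3}  [seen]
{1} --a--> {0, 2, 3}  [seen]
{1} --b--> {1}  [seen]
{0, 1, 2, 3} --a--> {0, 1, 2, 3}  [seen]
{0, 1, 2, 3} --b--> {0, 1, 3}  [new]
{0, 1, 3} --a--> {0, 1, 2, 3}  [seen]
{0, 1, 3} --b--> {0, 1, 3}  [seen]
Reachable DFA states: {0}, {1, 2, 3}, {0, 3}, {0, 2, 3}, {1}, {0, 1, 2, 3}, {0, 1, 3}.
{2} is not among them.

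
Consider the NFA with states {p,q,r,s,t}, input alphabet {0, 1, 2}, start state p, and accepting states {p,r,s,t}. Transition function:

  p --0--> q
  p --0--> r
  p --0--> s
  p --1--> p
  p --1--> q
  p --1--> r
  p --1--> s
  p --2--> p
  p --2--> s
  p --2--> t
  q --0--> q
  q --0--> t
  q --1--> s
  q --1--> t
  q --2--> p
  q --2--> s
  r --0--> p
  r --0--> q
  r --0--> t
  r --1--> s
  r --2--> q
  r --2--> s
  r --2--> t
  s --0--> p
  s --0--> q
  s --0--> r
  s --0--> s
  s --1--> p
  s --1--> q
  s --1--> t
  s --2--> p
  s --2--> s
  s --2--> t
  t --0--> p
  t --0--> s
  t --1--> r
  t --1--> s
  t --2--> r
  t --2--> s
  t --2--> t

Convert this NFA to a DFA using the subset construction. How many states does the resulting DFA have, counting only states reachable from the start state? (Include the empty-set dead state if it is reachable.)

Start state of the DFA: {p}.
{p} --0--> {q,r,s}  [new]
{p} --1--> {p,q,r,s}  [new]
{p} --2--> {p,s,t}  [new]
{q,r,s} --0--> {p,q,r,s,t}  [new]
{q,r,s} --1--> {p,q,s,t}  [new]
{q,r,s} --2--> {p,q,s,t}  [seen]
{p,q,r,s} --0--> {p,q,r,s,t}  [seen]
{p,q,r,s} --1--> {p,q,r,s,t}  [seen]
{p,q,r,s} --2--> {p,q,s,t}  [seen]
{p,s,t} --0--> {p,q,r,s}  [seen]
{p,s,t} --1--> {p,q,r,s,t}  [seen]
{p,s,t} --2--> {p,r,s,t}  [new]
{p,q,r,s,t} --0--> {p,q,r,s,t}  [seen]
{p,q,r,s,t} --1--> {p,q,r,s,t}  [seen]
{p,q,r,s,t} --2--> {p,q,r,s,t}  [seen]
{p,q,s,t} --0--> {p,q,r,s,t}  [seen]
{p,q,s,t} --1--> {p,q,r,s,t}  [seen]
{p,q,s,t} --2--> {p,r,s,t}  [seen]
{p,r,s,t} --0--> {p,q,r,s,t}  [seen]
{p,r,s,t} --1--> {p,q,r,s,t}  [seen]
{p,r,s,t} --2--> {p,q,r,s,t}  [seen]
Reachable DFA states: {p}, {q,r,s}, {p,q,r,s}, {p,s,t}, {p,q,r,s,t}, {p,q,s,t}, {p,r,s,t}.

7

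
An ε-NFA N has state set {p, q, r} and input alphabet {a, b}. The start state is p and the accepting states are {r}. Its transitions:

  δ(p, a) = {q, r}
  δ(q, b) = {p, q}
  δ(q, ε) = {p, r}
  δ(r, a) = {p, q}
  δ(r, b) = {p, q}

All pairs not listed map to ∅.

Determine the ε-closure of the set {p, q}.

Begin with {p, q}.
q →ε {p, r}; add r.
ε-closure = {p, q, r}.

{p, q, r}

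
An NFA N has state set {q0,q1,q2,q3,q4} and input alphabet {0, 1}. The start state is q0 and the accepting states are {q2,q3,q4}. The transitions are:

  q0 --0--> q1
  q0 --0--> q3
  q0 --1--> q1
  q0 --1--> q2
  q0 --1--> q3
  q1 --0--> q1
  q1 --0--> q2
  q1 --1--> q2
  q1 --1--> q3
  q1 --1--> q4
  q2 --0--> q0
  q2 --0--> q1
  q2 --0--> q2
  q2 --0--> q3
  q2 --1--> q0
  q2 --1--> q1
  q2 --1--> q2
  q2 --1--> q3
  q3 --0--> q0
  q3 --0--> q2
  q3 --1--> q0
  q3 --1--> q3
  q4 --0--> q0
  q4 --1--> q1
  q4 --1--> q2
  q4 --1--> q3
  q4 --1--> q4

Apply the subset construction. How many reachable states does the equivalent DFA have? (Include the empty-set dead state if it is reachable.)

Start state of the DFA: {q0}.
{q0} --0--> {q1,q3}  [new]
{q0} --1--> {q1,q2,q3}  [new]
{q1,q3} --0--> {q0,q1,q2}  [new]
{q1,q3} --1--> {q0,q2,q3,q4}  [new]
{q1,q2,q3} --0--> {q0,q1,q2,q3}  [new]
{q1,q2,q3} --1--> {q0,q1,q2,q3,q4}  [new]
{q0,q1,q2} --0--> {q0,q1,q2,q3}  [seen]
{q0,q1,q2} --1--> {q0,q1,q2,q3,q4}  [seen]
{q0,q2,q3,q4} --0--> {q0,q1,q2,q3}  [seen]
{q0,q2,q3,q4} --1--> {q0,q1,q2,q3,q4}  [seen]
{q0,q1,q2,q3} --0--> {q0,q1,q2,q3}  [seen]
{q0,q1,q2,q3} --1--> {q0,q1,q2,q3,q4}  [seen]
{q0,q1,q2,q3,q4} --0--> {q0,q1,q2,q3}  [seen]
{q0,q1,q2,q3,q4} --1--> {q0,q1,q2,q3,q4}  [seen]
Reachable DFA states: {q0}, {q1,q3}, {q1,q2,q3}, {q0,q1,q2}, {q0,q2,q3,q4}, {q0,q1,q2,q3}, {q0,q1,q2,q3,q4}.

7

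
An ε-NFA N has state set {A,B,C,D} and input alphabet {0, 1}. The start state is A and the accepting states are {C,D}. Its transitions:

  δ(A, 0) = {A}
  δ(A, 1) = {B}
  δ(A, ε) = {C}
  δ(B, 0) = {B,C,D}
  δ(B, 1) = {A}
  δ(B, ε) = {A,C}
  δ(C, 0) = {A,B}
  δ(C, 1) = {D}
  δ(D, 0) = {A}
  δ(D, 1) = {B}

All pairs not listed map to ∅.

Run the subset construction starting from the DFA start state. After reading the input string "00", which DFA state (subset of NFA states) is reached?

{A,B,C,D}

Start: {A,C}.
δ(A,0) = {A}; δ(C,0) = {A,B}.
Union: {A,B}.
ε-closure gives {A,B,C}.
After 0: {A,B,C}.
δ(A,0) = {A}; δ(B,0) = {B,C,D}; δ(C,0) = {A,B}.
Union: {A,B,C,D}.
After 0: {A,B,C,D}.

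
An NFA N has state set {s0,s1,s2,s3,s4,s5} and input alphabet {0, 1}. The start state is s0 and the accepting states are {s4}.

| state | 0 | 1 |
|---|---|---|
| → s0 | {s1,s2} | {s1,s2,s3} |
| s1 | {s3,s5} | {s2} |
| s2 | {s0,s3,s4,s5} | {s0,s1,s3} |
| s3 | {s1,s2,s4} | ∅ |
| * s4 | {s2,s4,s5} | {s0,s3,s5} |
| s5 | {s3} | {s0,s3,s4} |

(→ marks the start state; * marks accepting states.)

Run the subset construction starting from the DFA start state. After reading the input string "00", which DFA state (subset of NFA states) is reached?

{s0,s3,s4,s5}

Start: {s0}.
δ(s0,0) = {s1,s2}.
Union: {s1,s2}.
After 0: {s1,s2}.
δ(s1,0) = {s3,s5}; δ(s2,0) = {s0,s3,s4,s5}.
Union: {s0,s3,s4,s5}.
After 0: {s0,s3,s4,s5}.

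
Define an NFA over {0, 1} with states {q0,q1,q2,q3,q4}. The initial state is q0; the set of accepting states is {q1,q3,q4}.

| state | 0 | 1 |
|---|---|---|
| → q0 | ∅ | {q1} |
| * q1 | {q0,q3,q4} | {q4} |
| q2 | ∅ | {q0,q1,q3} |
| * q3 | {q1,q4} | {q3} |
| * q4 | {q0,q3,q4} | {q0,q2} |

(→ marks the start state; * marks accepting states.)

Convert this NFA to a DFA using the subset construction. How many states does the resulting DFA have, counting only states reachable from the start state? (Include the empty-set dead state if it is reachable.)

12

Start state of the DFA: {q0}.
{q0} --0--> ∅  [new]
{q0} --1--> {q1}  [new]
∅ --0--> ∅  [seen]
∅ --1--> ∅  [seen]
{q1} --0--> {q0,q3,q4}  [new]
{q1} --1--> {q4}  [new]
{q0,q3,q4} --0--> {q0,q1,q3,q4}  [new]
{q0,q3,q4} --1--> {q0,q1,q2,q3}  [new]
{q4} --0--> {q0,q3,q4}  [seen]
{q4} --1--> {q0,q2}  [new]
{q0,q1,q3,q4} --0--> {q0,q1,q3,q4}  [seen]
{q0,q1,q3,q4} --1--> {q0,q1,q2,q3,q4}  [new]
{q0,q1,q2,q3} --0--> {q0,q1,q3,q4}  [seen]
{q0,q1,q2,q3} --1--> {q0,q1,q3,q4}  [seen]
{q0,q2} --0--> ∅  [seen]
{q0,q2} --1--> {q0,q1,q3}  [new]
{q0,q1,q2,q3,q4} --0--> {q0,q1,q3,q4}  [seen]
{q0,q1,q2,q3,q4} --1--> {q0,q1,q2,q3,q4}  [seen]
{q0,q1,q3} --0--> {q0,q1,q3,q4}  [seen]
{q0,q1,q3} --1--> {q1,q3,q4}  [new]
{q1,q3,q4} --0--> {q0,q1,q3,q4}  [seen]
{q1,q3,q4} --1--> {q0,q2,q3,q4}  [new]
{q0,q2,q3,q4} --0--> {q0,q1,q3,q4}  [seen]
{q0,q2,q3,q4} --1--> {q0,q1,q2,q3}  [seen]
Reachable DFA states: {q0}, ∅, {q1}, {q0,q3,q4}, {q4}, {q0,q1,q3,q4}, {q0,q1,q2,q3}, {q0,q2}, {q0,q1,q2,q3,q4}, {q0,q1,q3}, {q1,q3,q4}, {q0,q2,q3,q4}.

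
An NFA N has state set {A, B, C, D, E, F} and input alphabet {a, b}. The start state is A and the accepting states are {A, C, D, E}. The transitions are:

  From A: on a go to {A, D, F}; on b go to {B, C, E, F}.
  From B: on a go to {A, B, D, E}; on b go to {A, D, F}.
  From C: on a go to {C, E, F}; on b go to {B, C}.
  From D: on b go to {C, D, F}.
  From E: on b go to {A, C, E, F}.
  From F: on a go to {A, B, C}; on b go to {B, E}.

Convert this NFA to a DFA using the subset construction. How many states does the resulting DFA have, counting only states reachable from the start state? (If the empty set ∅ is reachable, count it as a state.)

6

Start state of the DFA: {A}.
{A} --a--> {A, D, F}  [new]
{A} --b--> {B, C, E, F}  [new]
{A, D, F} --a--> {A, B, C, D, F}  [new]
{A, D, F} --b--> {B, C, D, E, F}  [new]
{B, C, E, F} --a--> {A, B, C, D, E, F}  [new]
{B, C, E, F} --b--> {A, B, C, D, E, F}  [seen]
{A, B, C, D, F} --a--> {A, B, C, D, E, F}  [seen]
{A, B, C, D, F} --b--> {A, B, C, D, E, F}  [seen]
{B, C, D, E, F} --a--> {A, B, C, D, E, F}  [seen]
{B, C, D, E, F} --b--> {A, B, C, D, E, F}  [seen]
{A, B, C, D, E, F} --a--> {A, B, C, D, E, F}  [seen]
{A, B, C, D, E, F} --b--> {A, B, C, D, E, F}  [seen]
Reachable DFA states: {A}, {A, D, F}, {B, C, E, F}, {A, B, C, D, F}, {B, C, D, E, F}, {A, B, C, D, E, F}.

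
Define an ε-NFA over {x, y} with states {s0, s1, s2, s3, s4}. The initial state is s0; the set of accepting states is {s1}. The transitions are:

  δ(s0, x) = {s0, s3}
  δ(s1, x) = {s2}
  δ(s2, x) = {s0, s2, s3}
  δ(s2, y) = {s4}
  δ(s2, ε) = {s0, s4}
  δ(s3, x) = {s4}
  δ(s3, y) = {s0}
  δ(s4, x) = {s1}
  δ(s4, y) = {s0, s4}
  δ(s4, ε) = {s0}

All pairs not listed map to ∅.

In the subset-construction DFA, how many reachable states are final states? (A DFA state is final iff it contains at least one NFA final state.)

Start state of the DFA: {s0} (ε-closure of the NFA start).
{s0} --x--> {s0, s3}  [new]
{s0} --y--> ∅  [new]
{s0, s3} --x--> {s0, s3, s4}  [new]
{s0, s3} --y--> {s0}  [seen]
∅ --x--> ∅  [seen]
∅ --y--> ∅  [seen]
{s0, s3, s4} --x--> {s0, s1, s3, s4}  [new]
{s0, s3, s4} --y--> {s0, s4}  [new]
{s0, s1, s3, s4} --x--> {s0, s1, s2, s3, s4}  [new]
{s0, s1, s3, s4} --y--> {s0, s4}  [seen]
{s0, s4} --x--> {s0, s1, s3}  [new]
{s0, s4} --y--> {s0, s4}  [seen]
{s0, s1, s2, s3, s4} --x--> {s0, s1, s2, s3, s4}  [seen]
{s0, s1, s2, s3, s4} --y--> {s0, s4}  [seen]
{s0, s1, s3} --x--> {s0, s2, s3, s4}  [new]
{s0, s1, s3} --y--> {s0}  [seen]
{s0, s2, s3, s4} --x--> {s0, s1, s2, s3, s4}  [seen]
{s0, s2, s3, s4} --y--> {s0, s4}  [seen]
Reachable DFA states: {s0}, {s0, s3}, ∅, {s0, s3, s4}, {s0, s1, s3, s4}, {s0, s4}, {s0, s1, s2, s3, s4}, {s0, s1, s3}, {s0, s2, s3, s4}.
Accepting DFA states (contain an NFA accepting state): {s0, s1, s3, s4}, {s0, s1, s2, s3, s4}, {s0, s1, s3}.

3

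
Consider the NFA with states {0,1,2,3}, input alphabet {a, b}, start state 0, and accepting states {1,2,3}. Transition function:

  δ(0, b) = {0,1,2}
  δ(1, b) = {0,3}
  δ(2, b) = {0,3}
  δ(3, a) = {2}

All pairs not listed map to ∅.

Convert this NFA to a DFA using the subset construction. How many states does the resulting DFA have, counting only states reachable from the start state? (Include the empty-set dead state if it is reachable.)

Start state of the DFA: {0}.
{0} --a--> ∅  [new]
{0} --b--> {0,1,2}  [new]
∅ --a--> ∅  [seen]
∅ --b--> ∅  [seen]
{0,1,2} --a--> ∅  [seen]
{0,1,2} --b--> {0,1,2,3}  [new]
{0,1,2,3} --a--> {2}  [new]
{0,1,2,3} --b--> {0,1,2,3}  [seen]
{2} --a--> ∅  [seen]
{2} --b--> {0,3}  [new]
{0,3} --a--> {2}  [seen]
{0,3} --b--> {0,1,2}  [seen]
Reachable DFA states: {0}, ∅, {0,1,2}, {0,1,2,3}, {2}, {0,3}.

6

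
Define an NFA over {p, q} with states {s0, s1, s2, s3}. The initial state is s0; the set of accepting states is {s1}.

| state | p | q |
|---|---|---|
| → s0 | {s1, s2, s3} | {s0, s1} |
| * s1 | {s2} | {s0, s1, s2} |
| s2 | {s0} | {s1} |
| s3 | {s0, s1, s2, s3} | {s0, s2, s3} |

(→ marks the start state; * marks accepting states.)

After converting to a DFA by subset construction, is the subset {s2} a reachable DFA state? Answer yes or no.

Start state of the DFA: {s0}.
{s0} --p--> {s1, s2, s3}  [new]
{s0} --q--> {s0, s1}  [new]
{s1, s2, s3} --p--> {s0, s1, s2, s3}  [new]
{s1, s2, s3} --q--> {s0, s1, s2, s3}  [seen]
{s0, s1} --p--> {s1, s2, s3}  [seen]
{s0, s1} --q--> {s0, s1, s2}  [new]
{s0, s1, s2, s3} --p--> {s0, s1, s2, s3}  [seen]
{s0, s1, s2, s3} --q--> {s0, s1, s2, s3}  [seen]
{s0, s1, s2} --p--> {s0, s1, s2, s3}  [seen]
{s0, s1, s2} --q--> {s0, s1, s2}  [seen]
Reachable DFA states: {s0}, {s1, s2, s3}, {s0, s1}, {s0, s1, s2, s3}, {s0, s1, s2}.
{s2} is not among them.

no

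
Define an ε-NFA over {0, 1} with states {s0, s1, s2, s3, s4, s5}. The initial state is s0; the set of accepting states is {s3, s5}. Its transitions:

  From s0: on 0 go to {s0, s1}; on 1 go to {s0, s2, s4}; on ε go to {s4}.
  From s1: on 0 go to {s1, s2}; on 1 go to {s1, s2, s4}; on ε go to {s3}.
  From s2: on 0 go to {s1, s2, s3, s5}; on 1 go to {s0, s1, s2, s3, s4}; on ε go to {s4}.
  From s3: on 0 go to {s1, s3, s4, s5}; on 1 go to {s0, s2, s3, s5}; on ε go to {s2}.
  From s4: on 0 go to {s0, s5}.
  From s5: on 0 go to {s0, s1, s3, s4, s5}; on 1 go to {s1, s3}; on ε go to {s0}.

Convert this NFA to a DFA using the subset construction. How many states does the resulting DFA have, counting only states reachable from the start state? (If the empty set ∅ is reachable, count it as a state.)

Start state of the DFA: {s0, s4} (ε-closure of the NFA start).
{s0, s4} --0--> {s0, s1, s2, s3, s4, s5}  [new]
{s0, s4} --1--> {s0, s2, s4}  [new]
{s0, s1, s2, s3, s4, s5} --0--> {s0, s1, s2, s3, s4, s5}  [seen]
{s0, s1, s2, s3, s4, s5} --1--> {s0, s1, s2, s3, s4, s5}  [seen]
{s0, s2, s4} --0--> {s0, s1, s2, s3, s4, s5}  [seen]
{s0, s2, s4} --1--> {s0, s1, s2, s3, s4}  [new]
{s0, s1, s2, s3, s4} --0--> {s0, s1, s2, s3, s4, s5}  [seen]
{s0, s1, s2, s3, s4} --1--> {s0, s1, s2, s3, s4, s5}  [seen]
Reachable DFA states: {s0, s4}, {s0, s1, s2, s3, s4, s5}, {s0, s2, s4}, {s0, s1, s2, s3, s4}.

4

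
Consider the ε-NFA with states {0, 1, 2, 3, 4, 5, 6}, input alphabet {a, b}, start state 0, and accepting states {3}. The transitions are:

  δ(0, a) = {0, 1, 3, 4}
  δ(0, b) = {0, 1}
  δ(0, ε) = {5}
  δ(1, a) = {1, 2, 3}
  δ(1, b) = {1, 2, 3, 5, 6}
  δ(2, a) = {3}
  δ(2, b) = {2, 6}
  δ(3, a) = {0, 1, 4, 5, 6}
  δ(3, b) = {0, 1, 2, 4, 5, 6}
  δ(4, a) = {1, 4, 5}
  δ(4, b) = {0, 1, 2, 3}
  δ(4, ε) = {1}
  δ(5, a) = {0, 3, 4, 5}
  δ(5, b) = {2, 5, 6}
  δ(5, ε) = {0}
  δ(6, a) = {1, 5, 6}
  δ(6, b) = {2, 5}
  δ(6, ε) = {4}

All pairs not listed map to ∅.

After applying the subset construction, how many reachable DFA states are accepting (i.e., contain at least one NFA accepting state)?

Start state of the DFA: {0, 5} (ε-closure of the NFA start).
{0, 5} --a--> {0, 1, 3, 4, 5}  [new]
{0, 5} --b--> {0, 1, 2, 4, 5, 6}  [new]
{0, 1, 3, 4, 5} --a--> {0, 1, 2, 3, 4, 5, 6}  [new]
{0, 1, 3, 4, 5} --b--> {0, 1, 2, 3, 4, 5, 6}  [seen]
{0, 1, 2, 4, 5, 6} --a--> {0, 1, 2, 3, 4, 5, 6}  [seen]
{0, 1, 2, 4, 5, 6} --b--> {0, 1, 2, 3, 4, 5, 6}  [seen]
{0, 1, 2, 3, 4, 5, 6} --a--> {0, 1, 2, 3, 4, 5, 6}  [seen]
{0, 1, 2, 3, 4, 5, 6} --b--> {0, 1, 2, 3, 4, 5, 6}  [seen]
Reachable DFA states: {0, 5}, {0, 1, 3, 4, 5}, {0, 1, 2, 4, 5, 6}, {0, 1, 2, 3, 4, 5, 6}.
Accepting DFA states (contain an NFA accepting state): {0, 1, 3, 4, 5}, {0, 1, 2, 3, 4, 5, 6}.

2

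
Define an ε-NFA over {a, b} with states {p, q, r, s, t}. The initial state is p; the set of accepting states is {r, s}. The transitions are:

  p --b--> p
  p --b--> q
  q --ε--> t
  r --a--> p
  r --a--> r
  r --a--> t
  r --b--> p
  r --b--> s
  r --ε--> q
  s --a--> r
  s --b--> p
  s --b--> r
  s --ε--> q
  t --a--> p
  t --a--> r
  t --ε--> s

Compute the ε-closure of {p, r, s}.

{p, q, r, s, t}

Begin with {p, r, s}.
r →ε {q}; add q.
q →ε {t}; add t.
ε-closure = {p, q, r, s, t}.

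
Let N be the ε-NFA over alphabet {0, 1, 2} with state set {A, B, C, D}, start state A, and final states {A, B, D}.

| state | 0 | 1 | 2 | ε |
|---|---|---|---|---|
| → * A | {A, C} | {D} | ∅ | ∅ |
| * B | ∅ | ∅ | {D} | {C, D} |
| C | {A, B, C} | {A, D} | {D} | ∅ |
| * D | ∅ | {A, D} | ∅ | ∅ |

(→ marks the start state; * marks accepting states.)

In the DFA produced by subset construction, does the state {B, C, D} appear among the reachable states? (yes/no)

Start state of the DFA: {A} (ε-closure of the NFA start).
{A} --0--> {A, C}  [new]
{A} --1--> {D}  [new]
{A} --2--> ∅  [new]
{A, C} --0--> {A, B, C, D}  [new]
{A, C} --1--> {A, D}  [new]
{A, C} --2--> {D}  [seen]
{D} --0--> ∅  [seen]
{D} --1--> {A, D}  [seen]
{D} --2--> ∅  [seen]
∅ --0--> ∅  [seen]
∅ --1--> ∅  [seen]
∅ --2--> ∅  [seen]
{A, B, C, D} --0--> {A, B, C, D}  [seen]
{A, B, C, D} --1--> {A, D}  [seen]
{A, B, C, D} --2--> {D}  [seen]
{A, D} --0--> {A, C}  [seen]
{A, D} --1--> {A, D}  [seen]
{A, D} --2--> ∅  [seen]
Reachable DFA states: {A}, {A, C}, {D}, ∅, {A, B, C, D}, {A, D}.
{B, C, D} is not among them.

no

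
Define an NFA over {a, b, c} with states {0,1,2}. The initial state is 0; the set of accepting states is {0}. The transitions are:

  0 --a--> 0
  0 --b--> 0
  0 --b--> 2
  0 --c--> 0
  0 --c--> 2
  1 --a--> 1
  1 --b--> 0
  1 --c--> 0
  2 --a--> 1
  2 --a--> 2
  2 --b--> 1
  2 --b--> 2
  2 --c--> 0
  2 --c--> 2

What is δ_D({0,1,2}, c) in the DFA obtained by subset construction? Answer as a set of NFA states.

{0,2}

δ(0,c) = {0,2}; δ(1,c) = {0}; δ(2,c) = {0,2}.
Union: {0,2}.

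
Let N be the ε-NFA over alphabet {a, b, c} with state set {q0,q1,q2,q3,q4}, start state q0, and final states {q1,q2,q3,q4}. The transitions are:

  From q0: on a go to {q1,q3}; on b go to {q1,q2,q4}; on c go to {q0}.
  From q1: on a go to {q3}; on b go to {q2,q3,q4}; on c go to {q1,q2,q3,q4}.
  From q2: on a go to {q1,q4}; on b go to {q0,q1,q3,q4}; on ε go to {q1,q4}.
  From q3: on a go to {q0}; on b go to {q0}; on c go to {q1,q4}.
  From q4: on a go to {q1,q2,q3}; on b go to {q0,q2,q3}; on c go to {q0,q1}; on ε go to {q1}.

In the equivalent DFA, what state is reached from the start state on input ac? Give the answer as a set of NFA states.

Start: {q0}.
δ(q0,a) = {q1,q3}.
Union: {q1,q3}.
After a: {q1,q3}.
δ(q1,c) = {q1,q2,q3,q4}; δ(q3,c) = {q1,q4}.
Union: {q1,q2,q3,q4}.
After c: {q1,q2,q3,q4}.

{q1,q2,q3,q4}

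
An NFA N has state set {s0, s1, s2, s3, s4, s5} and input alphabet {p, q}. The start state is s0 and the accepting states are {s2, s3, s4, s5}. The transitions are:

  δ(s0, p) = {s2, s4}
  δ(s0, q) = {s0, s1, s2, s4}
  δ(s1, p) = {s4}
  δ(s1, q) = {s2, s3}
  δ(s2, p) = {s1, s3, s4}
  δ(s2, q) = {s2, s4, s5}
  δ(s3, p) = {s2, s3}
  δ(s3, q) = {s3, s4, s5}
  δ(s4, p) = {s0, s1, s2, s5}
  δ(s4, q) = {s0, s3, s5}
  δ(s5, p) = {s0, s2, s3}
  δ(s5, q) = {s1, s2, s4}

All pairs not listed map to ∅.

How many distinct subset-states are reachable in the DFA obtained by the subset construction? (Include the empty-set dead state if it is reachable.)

Start state of the DFA: {s0}.
{s0} --p--> {s2, s4}  [new]
{s0} --q--> {s0, s1, s2, s4}  [new]
{s2, s4} --p--> {s0, s1, s2, s3, s4, s5}  [new]
{s2, s4} --q--> {s0, s2, s3, s4, s5}  [new]
{s0, s1, s2, s4} --p--> {s0, s1, s2, s3, s4, s5}  [seen]
{s0, s1, s2, s4} --q--> {s0, s1, s2, s3, s4, s5}  [seen]
{s0, s1, s2, s3, s4, s5} --p--> {s0, s1, s2, s3, s4, s5}  [seen]
{s0, s1, s2, s3, s4, s5} --q--> {s0, s1, s2, s3, s4, s5}  [seen]
{s0, s2, s3, s4, s5} --p--> {s0, s1, s2, s3, s4, s5}  [seen]
{s0, s2, s3, s4, s5} --q--> {s0, s1, s2, s3, s4, s5}  [seen]
Reachable DFA states: {s0}, {s2, s4}, {s0, s1, s2, s4}, {s0, s1, s2, s3, s4, s5}, {s0, s2, s3, s4, s5}.

5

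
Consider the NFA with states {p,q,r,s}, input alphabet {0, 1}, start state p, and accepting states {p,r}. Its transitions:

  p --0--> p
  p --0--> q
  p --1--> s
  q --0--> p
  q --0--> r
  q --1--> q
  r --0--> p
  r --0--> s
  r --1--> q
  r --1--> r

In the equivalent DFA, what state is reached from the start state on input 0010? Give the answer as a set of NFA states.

Start: {p}.
δ(p,0) = {p,q}.
Union: {p,q}.
After 0: {p,q}.
δ(p,0) = {p,q}; δ(q,0) = {p,r}.
Union: {p,q,r}.
After 0: {p,q,r}.
δ(p,1) = {s}; δ(q,1) = {q}; δ(r,1) = {q,r}.
Union: {q,r,s}.
After 1: {q,r,s}.
δ(q,0) = {p,r}; δ(r,0) = {p,s}; δ(s,0) = ∅.
Union: {p,r,s}.
After 0: {p,r,s}.

{p,r,s}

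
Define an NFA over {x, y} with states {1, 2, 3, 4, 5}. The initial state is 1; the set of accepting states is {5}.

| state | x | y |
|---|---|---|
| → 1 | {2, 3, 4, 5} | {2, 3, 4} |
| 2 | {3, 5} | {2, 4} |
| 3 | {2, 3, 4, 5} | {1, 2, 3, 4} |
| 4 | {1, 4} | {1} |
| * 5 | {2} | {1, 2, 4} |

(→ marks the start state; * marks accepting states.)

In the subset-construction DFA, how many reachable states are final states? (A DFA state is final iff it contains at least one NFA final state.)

Start state of the DFA: {1}.
{1} --x--> {2, 3, 4, 5}  [new]
{1} --y--> {2, 3, 4}  [new]
{2, 3, 4, 5} --x--> {1, 2, 3, 4, 5}  [new]
{2, 3, 4, 5} --y--> {1, 2, 3, 4}  [new]
{2, 3, 4} --x--> {1, 2, 3, 4, 5}  [seen]
{2, 3, 4} --y--> {1, 2, 3, 4}  [seen]
{1, 2, 3, 4, 5} --x--> {1, 2, 3, 4, 5}  [seen]
{1, 2, 3, 4, 5} --y--> {1, 2, 3, 4}  [seen]
{1, 2, 3, 4} --x--> {1, 2, 3, 4, 5}  [seen]
{1, 2, 3, 4} --y--> {1, 2, 3, 4}  [seen]
Reachable DFA states: {1}, {2, 3, 4, 5}, {2, 3, 4}, {1, 2, 3, 4, 5}, {1, 2, 3, 4}.
Accepting DFA states (contain an NFA accepting state): {2, 3, 4, 5}, {1, 2, 3, 4, 5}.

2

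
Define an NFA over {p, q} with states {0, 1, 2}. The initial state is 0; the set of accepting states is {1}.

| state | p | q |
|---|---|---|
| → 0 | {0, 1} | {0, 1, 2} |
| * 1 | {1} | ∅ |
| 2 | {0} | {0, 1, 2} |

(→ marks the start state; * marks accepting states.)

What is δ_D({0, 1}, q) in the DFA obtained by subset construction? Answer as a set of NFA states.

{0, 1, 2}

δ(0,q) = {0, 1, 2}; δ(1,q) = ∅.
Union: {0, 1, 2}.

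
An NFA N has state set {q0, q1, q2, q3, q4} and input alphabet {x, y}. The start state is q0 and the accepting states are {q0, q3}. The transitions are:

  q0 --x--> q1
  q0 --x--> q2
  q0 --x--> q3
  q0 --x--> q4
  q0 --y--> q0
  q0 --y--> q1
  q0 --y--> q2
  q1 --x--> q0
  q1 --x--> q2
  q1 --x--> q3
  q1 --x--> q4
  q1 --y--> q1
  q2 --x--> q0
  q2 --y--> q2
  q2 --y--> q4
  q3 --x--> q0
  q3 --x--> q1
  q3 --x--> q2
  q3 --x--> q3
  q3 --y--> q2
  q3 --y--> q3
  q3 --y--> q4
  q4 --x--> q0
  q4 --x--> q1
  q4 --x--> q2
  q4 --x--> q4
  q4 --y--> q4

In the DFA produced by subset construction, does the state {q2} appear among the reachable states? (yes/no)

Start state of the DFA: {q0}.
{q0} --x--> {q1, q2, q3, q4}  [new]
{q0} --y--> {q0, q1, q2}  [new]
{q1, q2, q3, q4} --x--> {q0, q1, q2, q3, q4}  [new]
{q1, q2, q3, q4} --y--> {q1, q2, q3, q4}  [seen]
{q0, q1, q2} --x--> {q0, q1, q2, q3, q4}  [seen]
{q0, q1, q2} --y--> {q0, q1, q2, q4}  [new]
{q0, q1, q2, q3, q4} --x--> {q0, q1, q2, q3, q4}  [seen]
{q0, q1, q2, q3, q4} --y--> {q0, q1, q2, q3, q4}  [seen]
{q0, q1, q2, q4} --x--> {q0, q1, q2, q3, q4}  [seen]
{q0, q1, q2, q4} --y--> {q0, q1, q2, q4}  [seen]
Reachable DFA states: {q0}, {q1, q2, q3, q4}, {q0, q1, q2}, {q0, q1, q2, q3, q4}, {q0, q1, q2, q4}.
{q2} is not among them.

no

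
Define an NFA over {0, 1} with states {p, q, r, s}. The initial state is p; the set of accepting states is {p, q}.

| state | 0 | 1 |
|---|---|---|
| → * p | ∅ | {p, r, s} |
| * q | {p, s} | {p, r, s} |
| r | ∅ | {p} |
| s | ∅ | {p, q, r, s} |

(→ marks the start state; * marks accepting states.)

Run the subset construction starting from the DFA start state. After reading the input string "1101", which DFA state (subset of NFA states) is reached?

Start: {p}.
δ(p,1) = {p, r, s}.
Union: {p, r, s}.
After 1: {p, r, s}.
δ(p,1) = {p, r, s}; δ(r,1) = {p}; δ(s,1) = {p, q, r, s}.
Union: {p, q, r, s}.
After 1: {p, q, r, s}.
δ(p,0) = ∅; δ(q,0) = {p, s}; δ(r,0) = ∅; δ(s,0) = ∅.
Union: {p, s}.
After 0: {p, s}.
δ(p,1) = {p, r, s}; δ(s,1) = {p, q, r, s}.
Union: {p, q, r, s}.
After 1: {p, q, r, s}.

{p, q, r, s}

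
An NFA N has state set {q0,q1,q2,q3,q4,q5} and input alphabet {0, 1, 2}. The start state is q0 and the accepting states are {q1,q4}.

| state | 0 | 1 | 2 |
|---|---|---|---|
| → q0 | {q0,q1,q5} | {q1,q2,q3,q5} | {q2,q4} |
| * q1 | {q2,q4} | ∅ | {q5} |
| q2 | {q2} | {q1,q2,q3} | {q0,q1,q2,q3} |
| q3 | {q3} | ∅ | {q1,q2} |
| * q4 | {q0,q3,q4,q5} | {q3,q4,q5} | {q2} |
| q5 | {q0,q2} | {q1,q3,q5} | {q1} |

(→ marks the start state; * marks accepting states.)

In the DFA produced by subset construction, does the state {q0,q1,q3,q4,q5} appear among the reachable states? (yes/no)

no

Start state of the DFA: {q0}.
{q0} --0--> {q0,q1,q5}  [new]
{q0} --1--> {q1,q2,q3,q5}  [new]
{q0} --2--> {q2,q4}  [new]
{q0,q1,q5} --0--> {q0,q1,q2,q4,q5}  [new]
{q0,q1,q5} --1--> {q1,q2,q3,q5}  [seen]
{q0,q1,q5} --2--> {q1,q2,q4,q5}  [new]
{q1,q2,q3,q5} --0--> {q0,q2,q3,q4}  [new]
{q1,q2,q3,q5} --1--> {q1,q2,q3,q5}  [seen]
{q1,q2,q3,q5} --2--> {q0,q1,q2,q3,q5}  [new]
{q2,q4} --0--> {q0,q2,q3,q4,q5}  [new]
{q2,q4} --1--> {q1,q2,q3,q4,q5}  [new]
{q2,q4} --2--> {q0,q1,q2,q3}  [new]
{q0,q1,q2,q4,q5} --0--> {q0,q1,q2,q3,q4,q5}  [new]
{q0,q1,q2,q4,q5} --1--> {q1,q2,q3,q4,q5}  [seen]
{q0,q1,q2,q4,q5} --2--> {q0,q1,q2,q3,q4,q5}  [seen]
{q1,q2,q4,q5} --0--> {q0,q2,q3,q4,q5}  [seen]
{q1,q2,q4,q5} --1--> {q1,q2,q3,q4,q5}  [seen]
{q1,q2,q4,q5} --2--> {q0,q1,q2,q3,q5}  [seen]
{q0,q2,q3,q4} --0--> {q0,q1,q2,q3,q4,q5}  [seen]
{q0,q2,q3,q4} --1--> {q1,q2,q3,q4,q5}  [seen]
{q0,q2,q3,q4} --2--> {q0,q1,q2,q3,q4}  [new]
{q0,q1,q2,q3,q5} --0--> {q0,q1,q2,q3,q4,q5}  [seen]
{q0,q1,q2,q3,q5} --1--> {q1,q2,q3,q5}  [seen]
{q0,q1,q2,q3,q5} --2--> {q0,q1,q2,q3,q4,q5}  [seen]
{q0,q2,q3,q4,q5} --0--> {q0,q1,q2,q3,q4,q5}  [seen]
{q0,q2,q3,q4,q5} --1--> {q1,q2,q3,q4,q5}  [seen]
{q0,q2,q3,q4,q5} --2--> {q0,q1,q2,q3,q4}  [seen]
{q1,q2,q3,q4,q5} --0--> {q0,q2,q3,q4,q5}  [seen]
{q1,q2,q3,q4,q5} --1--> {q1,q2,q3,q4,q5}  [seen]
{q1,q2,q3,q4,q5} --2--> {q0,q1,q2,q3,q5}  [seen]
{q0,q1,q2,q3} --0--> {q0,q1,q2,q3,q4,q5}  [seen]
{q0,q1,q2,q3} --1--> {q1,q2,q3,q5}  [seen]
{q0,q1,q2,q3} --2--> {q0,q1,q2,q3,q4,q5}  [seen]
{q0,q1,q2,q3,q4,q5} --0--> {q0,q1,q2,q3,q4,q5}  [seen]
{q0,q1,q2,q3,q4,q5} --1--> {q1,q2,q3,q4,q5}  [seen]
{q0,q1,q2,q3,q4,q5} --2--> {q0,q1,q2,q3,q4,q5}  [seen]
{q0,q1,q2,q3,q4} --0--> {q0,q1,q2,q3,q4,q5}  [seen]
{q0,q1,q2,q3,q4} --1--> {q1,q2,q3,q4,q5}  [seen]
{q0,q1,q2,q3,q4} --2--> {q0,q1,q2,q3,q4,q5}  [seen]
Reachable DFA states: {q0}, {q0,q1,q5}, {q1,q2,q3,q5}, {q2,q4}, {q0,q1,q2,q4,q5}, {q1,q2,q4,q5}, {q0,q2,q3,q4}, {q0,q1,q2,q3,q5}, {q0,q2,q3,q4,q5}, {q1,q2,q3,q4,q5}, {q0,q1,q2,q3}, {q0,q1,q2,q3,q4,q5}, {q0,q1,q2,q3,q4}.
{q0,q1,q3,q4,q5} is not among them.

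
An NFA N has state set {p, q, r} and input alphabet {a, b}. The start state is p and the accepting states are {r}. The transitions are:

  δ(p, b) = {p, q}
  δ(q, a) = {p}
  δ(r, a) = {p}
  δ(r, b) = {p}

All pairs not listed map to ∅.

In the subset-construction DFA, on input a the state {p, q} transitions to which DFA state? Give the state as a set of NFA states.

{p}

δ(p,a) = ∅; δ(q,a) = {p}.
Union: {p}.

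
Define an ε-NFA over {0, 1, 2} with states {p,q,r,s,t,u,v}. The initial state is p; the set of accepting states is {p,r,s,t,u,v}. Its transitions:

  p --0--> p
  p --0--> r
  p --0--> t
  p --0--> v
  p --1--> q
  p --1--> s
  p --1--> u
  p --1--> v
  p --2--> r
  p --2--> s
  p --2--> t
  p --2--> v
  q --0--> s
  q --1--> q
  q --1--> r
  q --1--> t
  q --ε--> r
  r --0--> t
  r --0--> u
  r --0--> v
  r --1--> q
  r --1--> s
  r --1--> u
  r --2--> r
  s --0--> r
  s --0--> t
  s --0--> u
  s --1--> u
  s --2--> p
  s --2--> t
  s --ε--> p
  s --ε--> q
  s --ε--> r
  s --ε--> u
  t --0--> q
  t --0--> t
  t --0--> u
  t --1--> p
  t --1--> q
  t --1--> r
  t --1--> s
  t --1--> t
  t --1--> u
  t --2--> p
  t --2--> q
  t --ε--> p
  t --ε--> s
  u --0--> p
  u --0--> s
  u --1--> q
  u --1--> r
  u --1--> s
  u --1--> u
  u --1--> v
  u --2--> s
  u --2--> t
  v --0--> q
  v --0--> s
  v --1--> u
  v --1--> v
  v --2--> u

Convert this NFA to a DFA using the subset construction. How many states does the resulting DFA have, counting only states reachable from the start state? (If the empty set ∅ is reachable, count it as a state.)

3

Start state of the DFA: {p} (ε-closure of the NFA start).
{p} --0--> {p,q,r,s,t,u,v}  [new]
{p} --1--> {p,q,r,s,u,v}  [new]
{p} --2--> {p,q,r,s,t,u,v}  [seen]
{p,q,r,s,t,u,v} --0--> {p,q,r,s,t,u,v}  [seen]
{p,q,r,s,t,u,v} --1--> {p,q,r,s,t,u,v}  [seen]
{p,q,r,s,t,u,v} --2--> {p,q,r,s,t,u,v}  [seen]
{p,q,r,s,u,v} --0--> {p,q,r,s,t,u,v}  [seen]
{p,q,r,s,u,v} --1--> {p,q,r,s,t,u,v}  [seen]
{p,q,r,s,u,v} --2--> {p,q,r,s,t,u,v}  [seen]
Reachable DFA states: {p}, {p,q,r,s,t,u,v}, {p,q,r,s,u,v}.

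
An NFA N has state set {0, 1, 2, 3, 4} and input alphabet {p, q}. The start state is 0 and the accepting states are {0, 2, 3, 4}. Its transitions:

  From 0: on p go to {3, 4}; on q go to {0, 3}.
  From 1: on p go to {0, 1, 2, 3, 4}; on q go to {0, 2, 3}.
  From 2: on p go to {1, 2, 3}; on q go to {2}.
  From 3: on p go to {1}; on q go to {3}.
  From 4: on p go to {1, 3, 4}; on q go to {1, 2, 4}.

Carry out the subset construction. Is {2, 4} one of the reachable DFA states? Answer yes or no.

no

Start state of the DFA: {0}.
{0} --p--> {3, 4}  [new]
{0} --q--> {0, 3}  [new]
{3, 4} --p--> {1, 3, 4}  [new]
{3, 4} --q--> {1, 2, 3, 4}  [new]
{0, 3} --p--> {1, 3, 4}  [seen]
{0, 3} --q--> {0, 3}  [seen]
{1, 3, 4} --p--> {0, 1, 2, 3, 4}  [new]
{1, 3, 4} --q--> {0, 1, 2, 3, 4}  [seen]
{1, 2, 3, 4} --p--> {0, 1, 2, 3, 4}  [seen]
{1, 2, 3, 4} --q--> {0, 1, 2, 3, 4}  [seen]
{0, 1, 2, 3, 4} --p--> {0, 1, 2, 3, 4}  [seen]
{0, 1, 2, 3, 4} --q--> {0, 1, 2, 3, 4}  [seen]
Reachable DFA states: {0}, {3, 4}, {0, 3}, {1, 3, 4}, {1, 2, 3, 4}, {0, 1, 2, 3, 4}.
{2, 4} is not among them.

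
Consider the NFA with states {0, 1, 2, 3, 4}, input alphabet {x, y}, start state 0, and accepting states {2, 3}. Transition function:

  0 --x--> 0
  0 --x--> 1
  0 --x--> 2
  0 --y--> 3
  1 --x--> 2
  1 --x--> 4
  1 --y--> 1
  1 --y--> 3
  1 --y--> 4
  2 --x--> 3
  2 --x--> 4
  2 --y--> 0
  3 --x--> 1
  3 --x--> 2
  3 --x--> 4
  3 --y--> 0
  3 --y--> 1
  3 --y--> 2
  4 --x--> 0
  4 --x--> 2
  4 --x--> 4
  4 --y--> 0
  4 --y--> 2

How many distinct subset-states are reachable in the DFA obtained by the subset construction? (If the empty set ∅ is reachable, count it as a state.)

Start state of the DFA: {0}.
{0} --x--> {0, 1, 2}  [new]
{0} --y--> {3}  [new]
{0, 1, 2} --x--> {0, 1, 2, 3, 4}  [new]
{0, 1, 2} --y--> {0, 1, 3, 4}  [new]
{3} --x--> {1, 2, 4}  [new]
{3} --y--> {0, 1, 2}  [seen]
{0, 1, 2, 3, 4} --x--> {0, 1, 2, 3, 4}  [seen]
{0, 1, 2, 3, 4} --y--> {0, 1, 2, 3, 4}  [seen]
{0, 1, 3, 4} --x--> {0, 1, 2, 4}  [new]
{0, 1, 3, 4} --y--> {0, 1, 2, 3, 4}  [seen]
{1, 2, 4} --x--> {0, 2, 3, 4}  [new]
{1, 2, 4} --y--> {0, 1, 2, 3, 4}  [seen]
{0, 1, 2, 4} --x--> {0, 1, 2, 3, 4}  [seen]
{0, 1, 2, 4} --y--> {0, 1, 2, 3, 4}  [seen]
{0, 2, 3, 4} --x--> {0, 1, 2, 3, 4}  [seen]
{0, 2, 3, 4} --y--> {0, 1, 2, 3}  [new]
{0, 1, 2, 3} --x--> {0, 1, 2, 3, 4}  [seen]
{0, 1, 2, 3} --y--> {0, 1, 2, 3, 4}  [seen]
Reachable DFA states: {0}, {0, 1, 2}, {3}, {0, 1, 2, 3, 4}, {0, 1, 3, 4}, {1, 2, 4}, {0, 1, 2, 4}, {0, 2, 3, 4}, {0, 1, 2, 3}.

9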